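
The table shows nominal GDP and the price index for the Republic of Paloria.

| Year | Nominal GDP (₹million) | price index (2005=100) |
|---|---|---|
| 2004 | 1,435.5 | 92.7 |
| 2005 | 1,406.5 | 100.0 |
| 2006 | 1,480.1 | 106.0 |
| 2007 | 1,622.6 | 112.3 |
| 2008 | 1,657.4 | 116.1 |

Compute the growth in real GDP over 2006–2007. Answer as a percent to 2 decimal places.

3.48%

Real GDP 2006 = 1480.1/1.060 = 1396.32.
Real GDP 2007 = 1622.6/1.123 = 1444.88.
Change = 1444.88/1396.32 − 1 = 0.0348.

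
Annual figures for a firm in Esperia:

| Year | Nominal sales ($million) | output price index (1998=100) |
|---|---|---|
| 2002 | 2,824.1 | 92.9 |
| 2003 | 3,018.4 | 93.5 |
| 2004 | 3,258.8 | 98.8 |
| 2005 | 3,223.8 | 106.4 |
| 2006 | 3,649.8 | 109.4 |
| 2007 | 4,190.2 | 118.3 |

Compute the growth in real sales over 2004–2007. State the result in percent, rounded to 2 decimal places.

Real sales 2004 = 3258.8/0.988 = 3298.38.
Real sales 2007 = 4190.2/1.183 = 3542.01.
Change = 3542.01/3298.38 − 1 = 0.0739.

7.39%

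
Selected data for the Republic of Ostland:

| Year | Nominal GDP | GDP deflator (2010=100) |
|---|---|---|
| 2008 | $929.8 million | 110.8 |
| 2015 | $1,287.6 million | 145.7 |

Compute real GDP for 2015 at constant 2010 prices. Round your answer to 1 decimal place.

$883.7 million

Real GDP = Nominal / (GDP deflator/100) = 1287.6 / 1.457 = 883.73.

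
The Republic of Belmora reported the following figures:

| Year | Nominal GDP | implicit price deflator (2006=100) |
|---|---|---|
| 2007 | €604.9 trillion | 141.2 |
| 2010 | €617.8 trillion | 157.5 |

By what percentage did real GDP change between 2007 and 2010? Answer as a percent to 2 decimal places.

-8.44%

Real GDP 2007 = 604.9 / 1.412 = 428.40.
Real GDP 2010 = 617.8 / 1.575 = 392.25.
Real growth = 392.25 / 428.40 − 1 = -0.0844.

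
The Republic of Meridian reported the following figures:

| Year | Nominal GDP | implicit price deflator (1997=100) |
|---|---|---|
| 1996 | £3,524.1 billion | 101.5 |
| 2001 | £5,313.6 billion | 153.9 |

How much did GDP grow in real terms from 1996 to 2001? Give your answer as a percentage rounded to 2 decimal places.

Deflate each year: 1996 → 3524.1/1.015 = 3472.02; 2001 → 5313.6/1.539 = 3452.63.
So real GDP changed by 3452.63/3472.02 − 1 = -0.0056, i.e. -0.56%.

-0.56%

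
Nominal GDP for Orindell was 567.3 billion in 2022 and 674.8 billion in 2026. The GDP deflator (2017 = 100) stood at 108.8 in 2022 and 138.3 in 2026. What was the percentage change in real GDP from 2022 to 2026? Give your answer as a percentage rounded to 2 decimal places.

-6.42%

Deflate each year: 2022 → 567.3/1.088 = 521.42; 2026 → 674.8/1.383 = 487.92.
So real GDP changed by 487.92/521.42 − 1 = -0.0642, i.e. -6.42%.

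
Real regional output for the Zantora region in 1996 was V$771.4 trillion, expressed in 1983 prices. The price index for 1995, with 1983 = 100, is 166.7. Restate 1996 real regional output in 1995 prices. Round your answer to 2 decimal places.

Real regional output in 1995 prices = Real regional output in 1983 prices × (P_1995/P_1983) = 771.4 × 1.667 = 1285.92.

V$1,285.92 trillion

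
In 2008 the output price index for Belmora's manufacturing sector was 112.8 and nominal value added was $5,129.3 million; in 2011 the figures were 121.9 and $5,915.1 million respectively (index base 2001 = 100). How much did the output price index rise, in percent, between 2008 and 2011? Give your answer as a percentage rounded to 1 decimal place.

Price-level change = 121.9 / 112.8 − 1 = 0.0807.

8.1%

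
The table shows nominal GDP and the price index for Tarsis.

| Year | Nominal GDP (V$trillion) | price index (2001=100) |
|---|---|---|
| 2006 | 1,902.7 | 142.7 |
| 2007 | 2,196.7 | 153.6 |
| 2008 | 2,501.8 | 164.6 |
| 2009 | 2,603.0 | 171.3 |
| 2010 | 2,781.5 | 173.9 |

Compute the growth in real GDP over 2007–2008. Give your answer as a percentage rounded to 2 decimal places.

Real GDP 2007 = 2196.7/1.536 = 1430.14.
Real GDP 2008 = 2501.8/1.646 = 1519.93.
Change = 1519.93/1430.14 − 1 = 0.0628.

6.28%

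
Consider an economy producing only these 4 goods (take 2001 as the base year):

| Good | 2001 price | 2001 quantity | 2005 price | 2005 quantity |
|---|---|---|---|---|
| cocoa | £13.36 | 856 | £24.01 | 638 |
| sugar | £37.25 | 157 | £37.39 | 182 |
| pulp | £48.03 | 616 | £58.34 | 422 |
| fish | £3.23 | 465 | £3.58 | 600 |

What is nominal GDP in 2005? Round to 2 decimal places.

£48890.84

Nominal GDP 2005 = Σ (p_2005 × q_2005) = 24.01·638 + 37.39·182 + 58.34·422 + 3.58·600 = 48890.84.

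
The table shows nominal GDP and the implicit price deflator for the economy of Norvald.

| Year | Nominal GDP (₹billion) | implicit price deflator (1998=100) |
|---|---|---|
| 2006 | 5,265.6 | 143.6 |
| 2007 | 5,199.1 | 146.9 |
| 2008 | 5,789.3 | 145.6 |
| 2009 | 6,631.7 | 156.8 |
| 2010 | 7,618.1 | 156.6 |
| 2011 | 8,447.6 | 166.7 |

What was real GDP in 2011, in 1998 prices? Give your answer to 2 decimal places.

Real GDP 2011 = 8447.6 / 1.667 = 5067.55.

₹5,067.55 billion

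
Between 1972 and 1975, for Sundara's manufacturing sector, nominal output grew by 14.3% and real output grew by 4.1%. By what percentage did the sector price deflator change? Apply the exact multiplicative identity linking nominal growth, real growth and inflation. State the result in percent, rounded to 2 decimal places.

9.80%

(1 + g_nom) = (1 + g_real)(1 + π), so π = 1.1430 / 1.0410 − 1 = 0.09798.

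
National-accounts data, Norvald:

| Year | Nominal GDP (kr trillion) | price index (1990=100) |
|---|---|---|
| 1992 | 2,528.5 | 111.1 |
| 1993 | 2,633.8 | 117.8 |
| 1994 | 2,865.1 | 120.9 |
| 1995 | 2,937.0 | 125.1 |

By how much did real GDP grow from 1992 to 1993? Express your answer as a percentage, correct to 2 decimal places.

Real GDP 1992 = 2528.5/1.111 = 2275.88.
Real GDP 1993 = 2633.8/1.178 = 2235.82.
Change = 2235.82/2275.88 − 1 = -0.0176.

-1.76%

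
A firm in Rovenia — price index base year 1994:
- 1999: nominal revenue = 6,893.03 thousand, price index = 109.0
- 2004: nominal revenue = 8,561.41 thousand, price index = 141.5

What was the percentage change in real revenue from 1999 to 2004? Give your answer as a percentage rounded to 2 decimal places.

-4.32%

Real revenue 1999 = 6893.03 / 1.090 = 6323.88.
Real revenue 2004 = 8561.41 / 1.415 = 6050.47.
Real growth = 6050.47 / 6323.88 − 1 = -0.0432.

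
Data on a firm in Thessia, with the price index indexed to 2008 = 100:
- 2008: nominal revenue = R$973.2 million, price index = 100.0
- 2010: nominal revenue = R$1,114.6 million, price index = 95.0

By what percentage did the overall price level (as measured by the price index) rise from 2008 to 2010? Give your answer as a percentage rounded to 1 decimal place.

Price-level change = 95.0 / 100.0 − 1 = -0.0500.

-5.0%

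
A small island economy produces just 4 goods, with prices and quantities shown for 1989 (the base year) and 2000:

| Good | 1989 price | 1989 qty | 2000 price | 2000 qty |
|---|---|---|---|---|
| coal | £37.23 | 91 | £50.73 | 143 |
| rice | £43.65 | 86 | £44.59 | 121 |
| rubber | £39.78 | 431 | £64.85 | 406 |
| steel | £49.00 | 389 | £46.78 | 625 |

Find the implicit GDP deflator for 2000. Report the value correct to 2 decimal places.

118.88

Nominal GDP 2000 = 50.73·143 + 44.59·121 + 64.85·406 + 46.78·625 = 68216.38.
Real GDP 2000 (at 1989 prices) = 37.23·143 + 43.65·121 + 39.78·406 + 49.00·625 = 57381.22.
Deflator = Nominal/Real × 100 = 68216.38/57381.22 × 100 = 118.883.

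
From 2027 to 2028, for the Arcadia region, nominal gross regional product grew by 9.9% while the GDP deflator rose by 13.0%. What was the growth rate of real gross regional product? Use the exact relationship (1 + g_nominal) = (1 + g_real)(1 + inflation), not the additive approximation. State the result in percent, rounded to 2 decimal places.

-2.74%

(1 + g_nom) = (1 + g_real)(1 + π), so g_real = 1.0990 / 1.1300 − 1 = -0.02743.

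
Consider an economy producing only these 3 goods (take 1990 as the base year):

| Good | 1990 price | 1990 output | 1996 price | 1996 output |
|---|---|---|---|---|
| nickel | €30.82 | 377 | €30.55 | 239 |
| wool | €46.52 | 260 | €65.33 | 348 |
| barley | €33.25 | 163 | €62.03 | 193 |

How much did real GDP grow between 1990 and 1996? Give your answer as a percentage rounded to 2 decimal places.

Real GDP 1990 = Nominal GDP 1990 = 30.82·377 + 46.52·260 + 33.25·163 = 29134.09.
Real GDP 1996 (at 1990 prices) = 30.82·239 + 46.52·348 + 33.25·193 = 29972.19.
Real growth = 29972.19/29134.09 − 1 = 0.0288.

2.88%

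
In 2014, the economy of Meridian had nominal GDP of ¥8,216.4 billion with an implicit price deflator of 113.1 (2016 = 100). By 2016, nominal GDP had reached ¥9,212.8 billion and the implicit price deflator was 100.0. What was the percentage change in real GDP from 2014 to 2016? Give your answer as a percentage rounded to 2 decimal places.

Deflate each year: 2014 → 8216.4/1.131 = 7264.72; 2016 → 9212.8/1.000 = 9212.80.
So real GDP changed by 9212.80/7264.72 − 1 = 0.2682, i.e. 26.82%.

26.82%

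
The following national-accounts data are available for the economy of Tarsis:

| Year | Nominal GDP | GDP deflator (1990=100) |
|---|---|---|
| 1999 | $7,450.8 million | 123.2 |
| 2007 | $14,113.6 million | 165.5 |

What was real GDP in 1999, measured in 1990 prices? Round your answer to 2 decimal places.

Real GDP = Nominal / (GDP deflator/100) = 7450.8 / 1.232 = 6047.73.

$6,047.73 million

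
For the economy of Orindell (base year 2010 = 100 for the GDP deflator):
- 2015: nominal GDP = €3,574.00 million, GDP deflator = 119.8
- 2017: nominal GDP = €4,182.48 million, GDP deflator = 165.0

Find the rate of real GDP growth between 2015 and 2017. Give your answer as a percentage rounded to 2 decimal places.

Real GDP 2015 = 3574.00 / 1.198 = 2983.31.
Real GDP 2017 = 4182.48 / 1.650 = 2534.84.
Real growth = 2534.84 / 2983.31 − 1 = -0.1503.

-15.03%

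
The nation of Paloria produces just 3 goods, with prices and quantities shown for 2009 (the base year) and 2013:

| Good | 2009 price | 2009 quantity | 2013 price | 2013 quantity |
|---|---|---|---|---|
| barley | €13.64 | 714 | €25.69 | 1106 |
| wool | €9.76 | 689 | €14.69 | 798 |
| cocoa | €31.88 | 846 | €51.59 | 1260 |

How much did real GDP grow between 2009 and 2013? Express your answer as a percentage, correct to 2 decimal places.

45.15%

Real GDP 2009 = Nominal GDP 2009 = 13.64·714 + 9.76·689 + 31.88·846 = 43434.08.
Real GDP 2013 (at 2009 prices) = 13.64·1106 + 9.76·798 + 31.88·1260 = 63043.12.
Real growth = 63043.12/43434.08 − 1 = 0.4515.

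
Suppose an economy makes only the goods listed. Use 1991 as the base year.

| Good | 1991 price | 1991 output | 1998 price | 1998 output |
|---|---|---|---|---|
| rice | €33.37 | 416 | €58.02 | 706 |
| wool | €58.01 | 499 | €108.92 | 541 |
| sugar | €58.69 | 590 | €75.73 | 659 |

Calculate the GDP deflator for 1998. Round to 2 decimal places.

160.00

Nominal GDP 1998 = 58.02·706 + 108.92·541 + 75.73·659 = 149793.91.
Real GDP 1998 (at 1991 prices) = 33.37·706 + 58.01·541 + 58.69·659 = 93619.34.
Deflator = Nominal/Real × 100 = 149793.91/93619.34 × 100 = 160.003.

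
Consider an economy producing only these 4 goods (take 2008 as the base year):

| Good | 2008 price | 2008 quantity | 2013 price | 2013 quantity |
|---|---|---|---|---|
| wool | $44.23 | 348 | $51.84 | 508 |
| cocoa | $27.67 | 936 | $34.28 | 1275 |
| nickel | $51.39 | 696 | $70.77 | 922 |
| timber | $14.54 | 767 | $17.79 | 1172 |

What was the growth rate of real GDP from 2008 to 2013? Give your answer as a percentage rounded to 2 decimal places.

38.50%

Real GDP 2008 = Nominal GDP 2008 = 44.23·348 + 27.67·936 + 51.39·696 + 14.54·767 = 88210.78.
Real GDP 2013 (at 2008 prices) = 44.23·508 + 27.67·1275 + 51.39·922 + 14.54·1172 = 122170.55.
Real growth = 122170.55/88210.78 − 1 = 0.3850.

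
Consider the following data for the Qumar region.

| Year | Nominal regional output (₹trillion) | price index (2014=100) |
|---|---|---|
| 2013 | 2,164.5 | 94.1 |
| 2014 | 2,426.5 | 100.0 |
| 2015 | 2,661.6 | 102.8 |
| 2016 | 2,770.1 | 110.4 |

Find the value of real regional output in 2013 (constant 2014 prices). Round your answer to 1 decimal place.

₹2,300.2 trillion

Real regional output 2013 = 2164.5 / 0.941 = 2300.21.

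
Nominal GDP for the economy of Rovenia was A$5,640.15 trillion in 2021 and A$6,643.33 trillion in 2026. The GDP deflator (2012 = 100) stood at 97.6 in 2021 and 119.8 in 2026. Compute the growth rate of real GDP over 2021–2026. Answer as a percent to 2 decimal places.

Deflate each year: 2021 → 5640.15/0.976 = 5778.84; 2026 → 6643.33/1.198 = 5545.35.
So real GDP changed by 5545.35/5778.84 − 1 = -0.0404, i.e. -4.04%.

-4.04%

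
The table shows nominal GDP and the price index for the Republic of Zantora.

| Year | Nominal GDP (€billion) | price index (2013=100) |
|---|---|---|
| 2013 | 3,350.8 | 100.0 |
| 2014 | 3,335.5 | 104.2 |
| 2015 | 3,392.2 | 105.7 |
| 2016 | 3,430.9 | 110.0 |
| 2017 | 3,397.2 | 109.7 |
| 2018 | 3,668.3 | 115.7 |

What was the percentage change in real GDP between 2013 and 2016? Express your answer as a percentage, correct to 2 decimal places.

-6.92%

Real GDP 2013 = 3350.8/1.000 = 3350.80.
Real GDP 2016 = 3430.9/1.100 = 3119.00.
Change = 3119.00/3350.80 − 1 = -0.0692.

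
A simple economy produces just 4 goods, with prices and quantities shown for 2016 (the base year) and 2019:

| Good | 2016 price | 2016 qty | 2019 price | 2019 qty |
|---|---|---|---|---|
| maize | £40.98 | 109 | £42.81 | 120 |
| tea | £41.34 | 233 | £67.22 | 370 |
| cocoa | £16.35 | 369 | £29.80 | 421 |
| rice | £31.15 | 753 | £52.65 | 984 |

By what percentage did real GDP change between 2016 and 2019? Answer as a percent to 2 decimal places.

Real GDP 2016 = Nominal GDP 2016 = 40.98·109 + 41.34·233 + 16.35·369 + 31.15·753 = 43588.14.
Real GDP 2019 (at 2016 prices) = 40.98·120 + 41.34·370 + 16.35·421 + 31.15·984 = 57748.35.
Real growth = 57748.35/43588.14 − 1 = 0.3249.

32.49%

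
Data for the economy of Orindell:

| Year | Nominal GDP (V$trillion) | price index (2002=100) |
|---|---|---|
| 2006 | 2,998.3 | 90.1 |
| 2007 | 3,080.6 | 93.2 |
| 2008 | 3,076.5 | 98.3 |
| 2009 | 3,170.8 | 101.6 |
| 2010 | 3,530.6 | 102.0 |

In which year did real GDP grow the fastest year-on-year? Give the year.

2007: real = 3080.6/0.932 = 3305.36; growth vs 2006 (3327.75) = -0.67%.
2008: real = 3076.5/0.983 = 3129.70; growth vs 2007 (3305.36) = -5.31%.
2009: real = 3170.8/1.016 = 3120.87; growth vs 2008 (3129.70) = -0.28%.
2010: real = 3530.6/1.020 = 3461.37; growth vs 2009 (3120.87) = 10.91%.

2010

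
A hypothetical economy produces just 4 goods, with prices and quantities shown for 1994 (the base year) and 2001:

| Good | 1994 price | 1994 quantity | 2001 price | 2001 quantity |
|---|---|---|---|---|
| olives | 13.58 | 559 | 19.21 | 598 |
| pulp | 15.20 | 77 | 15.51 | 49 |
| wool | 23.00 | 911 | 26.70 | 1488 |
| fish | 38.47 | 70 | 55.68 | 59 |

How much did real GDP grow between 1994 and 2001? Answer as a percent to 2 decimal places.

39.97%

Real GDP 1994 = Nominal GDP 1994 = 13.58·559 + 15.20·77 + 23.00·911 + 38.47·70 = 32407.52.
Real GDP 2001 (at 1994 prices) = 13.58·598 + 15.20·49 + 23.00·1488 + 38.47·59 = 45359.37.
Real growth = 45359.37/32407.52 − 1 = 0.3997.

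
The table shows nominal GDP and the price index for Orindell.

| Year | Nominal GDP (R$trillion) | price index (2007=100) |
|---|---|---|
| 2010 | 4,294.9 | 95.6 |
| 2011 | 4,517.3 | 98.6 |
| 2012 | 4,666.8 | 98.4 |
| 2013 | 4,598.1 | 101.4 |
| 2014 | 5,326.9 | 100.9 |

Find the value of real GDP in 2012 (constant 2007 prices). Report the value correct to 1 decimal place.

Real GDP 2012 = 4666.8 / 0.984 = 4742.68.

R$4,742.7 trillion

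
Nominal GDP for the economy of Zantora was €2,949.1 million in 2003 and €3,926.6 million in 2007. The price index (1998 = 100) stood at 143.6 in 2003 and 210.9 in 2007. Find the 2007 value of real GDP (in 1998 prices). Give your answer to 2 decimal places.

Real GDP = Nominal / (price index/100) = 3926.6 / 2.109 = 1861.83.

€1,861.83 million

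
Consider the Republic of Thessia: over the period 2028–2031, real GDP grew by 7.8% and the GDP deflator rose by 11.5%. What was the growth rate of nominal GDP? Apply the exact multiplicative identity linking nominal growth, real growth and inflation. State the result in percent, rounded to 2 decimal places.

(1 + g_nom) = (1 + g_real)(1 + π) = 1.0780 × 1.1150 = 1.20197.

20.20%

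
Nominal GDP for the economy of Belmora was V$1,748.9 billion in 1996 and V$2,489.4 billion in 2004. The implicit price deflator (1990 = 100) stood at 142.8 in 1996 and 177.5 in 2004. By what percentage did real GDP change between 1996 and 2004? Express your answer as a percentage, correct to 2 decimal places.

Real GDP 1996 = 1748.9 / 1.428 = 1224.72.
Real GDP 2004 = 2489.4 / 1.775 = 1402.48.
Real growth = 1402.48 / 1224.72 − 1 = 0.1451.

14.51%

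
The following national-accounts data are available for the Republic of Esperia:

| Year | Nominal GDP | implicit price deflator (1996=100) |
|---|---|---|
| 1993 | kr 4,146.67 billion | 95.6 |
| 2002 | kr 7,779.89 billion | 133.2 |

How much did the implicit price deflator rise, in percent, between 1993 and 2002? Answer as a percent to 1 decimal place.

39.3%

Price-level change = 133.2 / 95.6 − 1 = 0.3933.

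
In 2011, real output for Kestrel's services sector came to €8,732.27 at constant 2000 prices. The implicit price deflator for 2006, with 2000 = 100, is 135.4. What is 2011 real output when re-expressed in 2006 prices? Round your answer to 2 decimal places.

Real output in 2006 prices = Real output in 2000 prices × (P_2006/P_2000) = 8732.27 × 1.354 = 11823.49.

€11,823.49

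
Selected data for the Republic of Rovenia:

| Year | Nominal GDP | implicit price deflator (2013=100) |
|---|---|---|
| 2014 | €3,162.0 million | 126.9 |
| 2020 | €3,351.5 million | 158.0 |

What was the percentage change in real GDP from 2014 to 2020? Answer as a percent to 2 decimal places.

-14.87%

Deflate each year: 2014 → 3162.0/1.269 = 2491.73; 2020 → 3351.5/1.580 = 2121.20.
So real GDP changed by 2121.20/2491.73 − 1 = -0.1487, i.e. -14.87%.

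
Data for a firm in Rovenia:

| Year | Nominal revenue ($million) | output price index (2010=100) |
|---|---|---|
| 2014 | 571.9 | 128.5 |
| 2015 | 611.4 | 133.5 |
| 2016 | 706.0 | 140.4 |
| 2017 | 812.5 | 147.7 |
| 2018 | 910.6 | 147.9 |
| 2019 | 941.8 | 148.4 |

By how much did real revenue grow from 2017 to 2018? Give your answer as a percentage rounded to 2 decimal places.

Real revenue 2017 = 812.5/1.477 = 550.10.
Real revenue 2018 = 910.6/1.479 = 615.69.
Change = 615.69/550.10 − 1 = 0.1192.

11.92%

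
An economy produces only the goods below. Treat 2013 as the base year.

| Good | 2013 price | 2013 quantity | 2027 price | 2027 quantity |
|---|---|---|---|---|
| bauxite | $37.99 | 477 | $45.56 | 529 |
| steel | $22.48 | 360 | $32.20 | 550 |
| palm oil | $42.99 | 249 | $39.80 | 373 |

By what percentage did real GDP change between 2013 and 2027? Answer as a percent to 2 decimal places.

31.36%

Real GDP 2013 = Nominal GDP 2013 = 37.99·477 + 22.48·360 + 42.99·249 = 36918.54.
Real GDP 2027 (at 2013 prices) = 37.99·529 + 22.48·550 + 42.99·373 = 48495.98.
Real growth = 48495.98/36918.54 − 1 = 0.3136.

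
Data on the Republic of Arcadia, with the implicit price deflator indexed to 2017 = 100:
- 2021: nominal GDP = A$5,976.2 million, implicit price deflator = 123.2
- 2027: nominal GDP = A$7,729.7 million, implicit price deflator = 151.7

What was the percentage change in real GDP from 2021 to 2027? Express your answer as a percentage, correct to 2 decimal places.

Deflate each year: 2021 → 5976.2/1.232 = 4850.81; 2027 → 7729.7/1.517 = 5095.39.
So real GDP changed by 5095.39/4850.81 − 1 = 0.0504, i.e. 5.04%.

5.04%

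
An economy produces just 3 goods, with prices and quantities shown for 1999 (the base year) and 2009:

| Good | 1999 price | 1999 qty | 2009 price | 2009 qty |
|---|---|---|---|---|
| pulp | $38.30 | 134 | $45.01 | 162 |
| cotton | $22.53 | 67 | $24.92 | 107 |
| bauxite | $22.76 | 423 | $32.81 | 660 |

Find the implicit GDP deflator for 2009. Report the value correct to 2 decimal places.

133.74

Nominal GDP 2009 = 45.01·162 + 24.92·107 + 32.81·660 = 31612.66.
Real GDP 2009 (at 1999 prices) = 38.30·162 + 22.53·107 + 22.76·660 = 23636.91.
Deflator = Nominal/Real × 100 = 31612.66/23636.91 × 100 = 133.743.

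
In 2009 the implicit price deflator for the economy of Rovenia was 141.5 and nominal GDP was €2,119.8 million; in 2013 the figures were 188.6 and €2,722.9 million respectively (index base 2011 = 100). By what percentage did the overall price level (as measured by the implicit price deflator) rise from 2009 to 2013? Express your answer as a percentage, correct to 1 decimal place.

Price-level change = 188.6 / 141.5 − 1 = 0.3329.

33.3%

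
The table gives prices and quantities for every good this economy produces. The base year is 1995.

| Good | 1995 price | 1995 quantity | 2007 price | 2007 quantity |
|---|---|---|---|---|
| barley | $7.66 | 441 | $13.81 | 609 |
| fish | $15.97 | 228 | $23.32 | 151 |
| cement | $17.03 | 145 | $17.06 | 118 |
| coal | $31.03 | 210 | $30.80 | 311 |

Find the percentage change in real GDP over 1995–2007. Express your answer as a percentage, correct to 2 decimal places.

17.07%

Real GDP 1995 = Nominal GDP 1995 = 7.66·441 + 15.97·228 + 17.03·145 + 31.03·210 = 16004.87.
Real GDP 2007 (at 1995 prices) = 7.66·609 + 15.97·151 + 17.03·118 + 31.03·311 = 18736.28.
Real growth = 18736.28/16004.87 − 1 = 0.1707.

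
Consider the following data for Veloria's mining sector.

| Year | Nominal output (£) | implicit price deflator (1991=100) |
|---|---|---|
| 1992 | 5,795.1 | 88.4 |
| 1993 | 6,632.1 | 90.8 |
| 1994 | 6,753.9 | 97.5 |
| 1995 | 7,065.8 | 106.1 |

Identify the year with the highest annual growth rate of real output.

1993: real = 6632.1/0.908 = 7304.07; growth vs 1992 (6555.54) = 11.42%.
1994: real = 6753.9/0.975 = 6927.08; growth vs 1993 (7304.07) = -5.16%.
1995: real = 7065.8/1.061 = 6659.57; growth vs 1994 (6927.08) = -3.86%.

1993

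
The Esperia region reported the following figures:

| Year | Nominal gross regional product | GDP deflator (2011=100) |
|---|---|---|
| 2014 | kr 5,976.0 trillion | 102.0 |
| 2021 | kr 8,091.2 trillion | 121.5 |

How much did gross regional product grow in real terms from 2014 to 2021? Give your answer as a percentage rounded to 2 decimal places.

13.66%

Real gross regional product 2014 = 5976.0 / 1.020 = 5858.82.
Real gross regional product 2021 = 8091.2 / 1.215 = 6659.42.
Real growth = 6659.42 / 5858.82 − 1 = 0.1366.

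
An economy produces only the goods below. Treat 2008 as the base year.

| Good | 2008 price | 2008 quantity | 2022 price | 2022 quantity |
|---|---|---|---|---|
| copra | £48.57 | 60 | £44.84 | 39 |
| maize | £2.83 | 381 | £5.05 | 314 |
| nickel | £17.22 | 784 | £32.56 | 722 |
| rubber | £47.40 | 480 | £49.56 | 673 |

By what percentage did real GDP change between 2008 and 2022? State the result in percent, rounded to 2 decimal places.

Real GDP 2008 = Nominal GDP 2008 = 48.57·60 + 2.83·381 + 17.22·784 + 47.40·480 = 40244.91.
Real GDP 2022 (at 2008 prices) = 48.57·39 + 2.83·314 + 17.22·722 + 47.40·673 = 47115.89.
Real growth = 47115.89/40244.91 − 1 = 0.1707.

17.07%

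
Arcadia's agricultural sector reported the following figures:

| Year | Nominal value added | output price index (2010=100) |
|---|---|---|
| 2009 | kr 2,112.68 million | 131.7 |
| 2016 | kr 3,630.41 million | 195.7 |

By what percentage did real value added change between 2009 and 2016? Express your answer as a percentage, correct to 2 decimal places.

Deflate each year: 2009 → 2112.68/1.317 = 1604.16; 2016 → 3630.41/1.957 = 1855.09.
So real value added changed by 1855.09/1604.16 − 1 = 0.1564, i.e. 15.64%.

15.64%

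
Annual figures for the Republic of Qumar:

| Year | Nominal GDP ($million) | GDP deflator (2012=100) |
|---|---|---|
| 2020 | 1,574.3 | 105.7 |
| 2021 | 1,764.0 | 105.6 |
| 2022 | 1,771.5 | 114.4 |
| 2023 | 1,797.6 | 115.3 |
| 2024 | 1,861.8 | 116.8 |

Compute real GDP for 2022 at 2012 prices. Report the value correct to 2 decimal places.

Real GDP 2022 = 1771.5 / 1.144 = 1548.51.

$1,548.51 million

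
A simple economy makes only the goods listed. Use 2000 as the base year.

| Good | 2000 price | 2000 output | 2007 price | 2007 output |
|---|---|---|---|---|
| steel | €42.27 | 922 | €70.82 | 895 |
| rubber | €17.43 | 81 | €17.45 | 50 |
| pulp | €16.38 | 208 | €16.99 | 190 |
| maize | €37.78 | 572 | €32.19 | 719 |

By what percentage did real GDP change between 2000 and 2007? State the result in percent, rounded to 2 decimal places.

Real GDP 2000 = Nominal GDP 2000 = 42.27·922 + 17.43·81 + 16.38·208 + 37.78·572 = 65401.97.
Real GDP 2007 (at 2000 prices) = 42.27·895 + 17.43·50 + 16.38·190 + 37.78·719 = 68979.17.
Real growth = 68979.17/65401.97 − 1 = 0.0547.

5.47%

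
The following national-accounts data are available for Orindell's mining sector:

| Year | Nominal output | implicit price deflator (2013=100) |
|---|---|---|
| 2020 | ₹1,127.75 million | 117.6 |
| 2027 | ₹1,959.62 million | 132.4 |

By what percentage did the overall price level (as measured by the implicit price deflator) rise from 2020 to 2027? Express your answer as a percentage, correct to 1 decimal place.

12.6%

Price-level change = 132.4 / 117.6 − 1 = 0.1259.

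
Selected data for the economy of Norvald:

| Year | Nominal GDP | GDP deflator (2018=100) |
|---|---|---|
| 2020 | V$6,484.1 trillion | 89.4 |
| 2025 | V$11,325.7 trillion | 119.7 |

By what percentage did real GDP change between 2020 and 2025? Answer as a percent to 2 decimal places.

Real GDP 2020 = 6484.1 / 0.894 = 7252.91.
Real GDP 2025 = 11325.7 / 1.197 = 9461.74.
Real growth = 9461.74 / 7252.91 − 1 = 0.3045.

30.45%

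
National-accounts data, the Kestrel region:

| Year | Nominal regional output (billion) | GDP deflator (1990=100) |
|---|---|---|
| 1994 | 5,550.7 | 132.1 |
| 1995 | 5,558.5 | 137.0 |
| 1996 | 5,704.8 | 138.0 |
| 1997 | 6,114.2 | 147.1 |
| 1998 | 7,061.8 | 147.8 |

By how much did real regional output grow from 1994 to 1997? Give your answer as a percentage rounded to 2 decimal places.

-1.08%

Real regional output 1994 = 5550.7/1.321 = 4201.89.
Real regional output 1997 = 6114.2/1.471 = 4156.49.
Change = 4156.49/4201.89 − 1 = -0.0108.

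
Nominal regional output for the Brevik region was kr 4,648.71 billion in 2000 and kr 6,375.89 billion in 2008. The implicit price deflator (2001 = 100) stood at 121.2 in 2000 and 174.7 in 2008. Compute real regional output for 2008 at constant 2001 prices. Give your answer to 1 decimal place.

Real regional output = Nominal / (implicit price deflator/100) = 6375.89 / 1.747 = 3649.62.

kr 3,649.6 billion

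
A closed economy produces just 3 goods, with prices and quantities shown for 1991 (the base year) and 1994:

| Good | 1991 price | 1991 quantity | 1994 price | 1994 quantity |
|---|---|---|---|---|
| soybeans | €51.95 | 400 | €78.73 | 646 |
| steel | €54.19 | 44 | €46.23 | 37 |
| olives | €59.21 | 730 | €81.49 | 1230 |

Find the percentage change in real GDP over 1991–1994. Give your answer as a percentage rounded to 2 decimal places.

63.27%

Real GDP 1991 = Nominal GDP 1991 = 51.95·400 + 54.19·44 + 59.21·730 = 66387.66.
Real GDP 1994 (at 1991 prices) = 51.95·646 + 54.19·37 + 59.21·1230 = 108393.03.
Real growth = 108393.03/66387.66 − 1 = 0.6327.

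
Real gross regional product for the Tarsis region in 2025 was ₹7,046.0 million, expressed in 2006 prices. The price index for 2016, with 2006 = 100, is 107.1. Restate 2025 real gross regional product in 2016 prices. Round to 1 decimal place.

₹7,546.3 million

Real gross regional product in 2016 prices = Real gross regional product in 2006 prices × (P_2016/P_2006) = 7046.0 × 1.071 = 7546.27.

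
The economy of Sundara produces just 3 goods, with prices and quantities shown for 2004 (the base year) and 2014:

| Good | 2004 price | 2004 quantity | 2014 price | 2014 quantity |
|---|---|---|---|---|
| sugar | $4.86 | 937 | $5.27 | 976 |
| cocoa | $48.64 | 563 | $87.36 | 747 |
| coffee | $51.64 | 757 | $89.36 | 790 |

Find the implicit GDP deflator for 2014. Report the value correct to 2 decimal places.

Nominal GDP 2014 = 5.27·976 + 87.36·747 + 89.36·790 = 140995.84.
Real GDP 2014 (at 2004 prices) = 4.86·976 + 48.64·747 + 51.64·790 = 81873.04.
Deflator = Nominal/Real × 100 = 140995.84/81873.04 × 100 = 172.213.

172.21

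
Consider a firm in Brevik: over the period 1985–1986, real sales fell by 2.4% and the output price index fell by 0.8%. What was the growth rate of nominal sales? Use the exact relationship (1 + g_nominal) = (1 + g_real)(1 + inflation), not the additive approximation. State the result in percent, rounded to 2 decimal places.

(1 + g_nom) = (1 + g_real)(1 + π) = 0.9760 × 0.9920 = 0.96819.

-3.18%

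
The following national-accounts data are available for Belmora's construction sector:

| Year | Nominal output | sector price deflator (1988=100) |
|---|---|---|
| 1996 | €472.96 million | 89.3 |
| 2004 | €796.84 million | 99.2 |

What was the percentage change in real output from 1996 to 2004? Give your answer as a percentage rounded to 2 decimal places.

Deflate each year: 1996 → 472.96/0.893 = 529.63; 2004 → 796.84/0.992 = 803.27.
So real output changed by 803.27/529.63 − 1 = 0.5167, i.e. 51.67%.

51.67%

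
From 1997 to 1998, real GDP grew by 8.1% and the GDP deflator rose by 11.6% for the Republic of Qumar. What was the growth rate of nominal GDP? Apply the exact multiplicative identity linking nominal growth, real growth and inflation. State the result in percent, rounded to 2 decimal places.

20.64%

(1 + g_nom) = (1 + g_real)(1 + π) = 1.0810 × 1.1160 = 1.20640.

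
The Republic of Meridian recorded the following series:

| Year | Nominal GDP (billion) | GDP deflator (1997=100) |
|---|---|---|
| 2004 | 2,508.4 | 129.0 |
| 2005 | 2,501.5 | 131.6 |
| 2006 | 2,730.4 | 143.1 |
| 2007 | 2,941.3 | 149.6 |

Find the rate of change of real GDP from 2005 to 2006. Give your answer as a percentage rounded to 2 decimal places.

0.38%

Real GDP 2005 = 2501.5/1.316 = 1900.84.
Real GDP 2006 = 2730.4/1.431 = 1908.04.
Change = 1908.04/1900.84 − 1 = 0.0038.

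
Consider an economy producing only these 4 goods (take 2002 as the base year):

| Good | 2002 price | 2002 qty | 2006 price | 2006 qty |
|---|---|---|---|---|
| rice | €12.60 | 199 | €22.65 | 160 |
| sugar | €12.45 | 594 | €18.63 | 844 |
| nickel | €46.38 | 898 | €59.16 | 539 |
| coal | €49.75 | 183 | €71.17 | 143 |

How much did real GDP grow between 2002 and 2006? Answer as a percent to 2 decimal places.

-26.41%

Real GDP 2002 = Nominal GDP 2002 = 12.60·199 + 12.45·594 + 46.38·898 + 49.75·183 = 60656.19.
Real GDP 2006 (at 2002 prices) = 12.60·160 + 12.45·844 + 46.38·539 + 49.75·143 = 44636.87.
Real growth = 44636.87/60656.19 − 1 = -0.2641.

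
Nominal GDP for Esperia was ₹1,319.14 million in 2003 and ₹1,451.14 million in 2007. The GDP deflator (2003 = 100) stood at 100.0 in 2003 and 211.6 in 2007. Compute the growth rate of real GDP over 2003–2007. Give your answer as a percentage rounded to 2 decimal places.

Real GDP 2003 = 1319.14 / 1.000 = 1319.14.
Real GDP 2007 = 1451.14 / 2.116 = 685.79.
Real growth = 685.79 / 1319.14 − 1 = -0.4801.

-48.01%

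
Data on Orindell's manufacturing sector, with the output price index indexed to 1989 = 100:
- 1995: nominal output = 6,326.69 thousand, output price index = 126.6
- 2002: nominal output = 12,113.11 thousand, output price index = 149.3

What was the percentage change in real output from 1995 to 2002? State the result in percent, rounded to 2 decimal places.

62.35%

Deflate each year: 1995 → 6326.69/1.266 = 4997.39; 2002 → 12113.11/1.493 = 8113.27.
So real output changed by 8113.27/4997.39 − 1 = 0.6235, i.e. 62.35%.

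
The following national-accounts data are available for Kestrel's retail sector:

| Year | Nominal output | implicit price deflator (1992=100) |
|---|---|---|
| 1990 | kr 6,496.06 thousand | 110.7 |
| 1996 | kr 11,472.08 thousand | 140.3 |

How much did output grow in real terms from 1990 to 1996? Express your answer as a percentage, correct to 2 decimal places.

39.34%

Real output 1990 = 6496.06 / 1.107 = 5868.17.
Real output 1996 = 11472.08 / 1.403 = 8176.82.
Real growth = 8176.82 / 5868.17 − 1 = 0.3934.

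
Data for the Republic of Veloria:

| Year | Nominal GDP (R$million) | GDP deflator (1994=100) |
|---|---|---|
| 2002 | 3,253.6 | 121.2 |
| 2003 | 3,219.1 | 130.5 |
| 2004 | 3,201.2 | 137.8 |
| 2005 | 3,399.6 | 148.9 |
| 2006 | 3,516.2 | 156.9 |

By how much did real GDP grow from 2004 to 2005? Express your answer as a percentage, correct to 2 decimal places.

Real GDP 2004 = 3201.2/1.378 = 2323.08.
Real GDP 2005 = 3399.6/1.489 = 2283.14.
Change = 2283.14/2323.08 − 1 = -0.0172.

-1.72%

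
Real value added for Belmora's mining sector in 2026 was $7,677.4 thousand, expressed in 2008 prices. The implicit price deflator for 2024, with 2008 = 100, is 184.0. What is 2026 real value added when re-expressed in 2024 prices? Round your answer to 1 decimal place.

$14,126.4 thousand

Real value added in 2024 prices = Real value added in 2008 prices × (P_2024/P_2008) = 7677.4 × 1.840 = 14126.42.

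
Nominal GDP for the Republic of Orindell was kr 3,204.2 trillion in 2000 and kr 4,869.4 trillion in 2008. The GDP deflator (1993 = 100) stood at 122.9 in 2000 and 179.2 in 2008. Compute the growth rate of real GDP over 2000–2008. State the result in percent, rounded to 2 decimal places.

4.22%

Deflate each year: 2000 → 3204.2/1.229 = 2607.16; 2008 → 4869.4/1.792 = 2717.30.
So real GDP changed by 2717.30/2607.16 − 1 = 0.0422, i.e. 4.22%.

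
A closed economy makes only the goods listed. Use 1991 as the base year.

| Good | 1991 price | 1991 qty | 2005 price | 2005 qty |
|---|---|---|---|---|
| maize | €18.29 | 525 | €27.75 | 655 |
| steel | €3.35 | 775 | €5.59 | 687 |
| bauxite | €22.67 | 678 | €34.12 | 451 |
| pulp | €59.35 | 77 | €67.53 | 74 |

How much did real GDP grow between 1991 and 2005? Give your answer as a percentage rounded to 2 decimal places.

Real GDP 1991 = Nominal GDP 1991 = 18.29·525 + 3.35·775 + 22.67·678 + 59.35·77 = 32138.71.
Real GDP 2005 (at 1991 prices) = 18.29·655 + 3.35·687 + 22.67·451 + 59.35·74 = 28897.47.
Real growth = 28897.47/32138.71 − 1 = -0.1009.

-10.09%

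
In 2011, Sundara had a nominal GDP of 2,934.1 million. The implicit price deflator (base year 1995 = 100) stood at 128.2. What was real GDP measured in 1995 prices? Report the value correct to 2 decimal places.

2,288.69 million

Real GDP = Nominal / (implicit price deflator/100) = 2934.1 / 1.282 = 2288.69.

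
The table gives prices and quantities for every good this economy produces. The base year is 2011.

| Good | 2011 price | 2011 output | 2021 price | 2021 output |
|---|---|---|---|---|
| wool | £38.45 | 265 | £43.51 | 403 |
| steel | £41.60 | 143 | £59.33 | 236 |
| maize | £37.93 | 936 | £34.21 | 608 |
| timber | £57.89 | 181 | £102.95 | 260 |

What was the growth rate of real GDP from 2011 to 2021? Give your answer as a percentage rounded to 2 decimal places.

Real GDP 2011 = Nominal GDP 2011 = 38.45·265 + 41.60·143 + 37.93·936 + 57.89·181 = 62118.62.
Real GDP 2021 (at 2011 prices) = 38.45·403 + 41.60·236 + 37.93·608 + 57.89·260 = 63425.79.
Real growth = 63425.79/62118.62 − 1 = 0.0210.

2.10%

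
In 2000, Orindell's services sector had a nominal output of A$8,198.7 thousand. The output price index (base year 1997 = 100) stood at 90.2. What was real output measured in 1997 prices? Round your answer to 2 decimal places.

A$9,089.47 thousand

Real output = Nominal / (output price index/100) = 8198.7 / 0.902 = 9089.47.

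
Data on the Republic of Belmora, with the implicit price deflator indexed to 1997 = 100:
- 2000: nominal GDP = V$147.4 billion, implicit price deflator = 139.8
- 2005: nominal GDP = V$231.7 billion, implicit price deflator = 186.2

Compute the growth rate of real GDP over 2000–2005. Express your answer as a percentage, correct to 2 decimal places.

Deflate each year: 2000 → 147.4/1.398 = 105.44; 2005 → 231.7/1.862 = 124.44.
So real GDP changed by 124.44/105.44 − 1 = 0.1802, i.e. 18.02%.

18.02%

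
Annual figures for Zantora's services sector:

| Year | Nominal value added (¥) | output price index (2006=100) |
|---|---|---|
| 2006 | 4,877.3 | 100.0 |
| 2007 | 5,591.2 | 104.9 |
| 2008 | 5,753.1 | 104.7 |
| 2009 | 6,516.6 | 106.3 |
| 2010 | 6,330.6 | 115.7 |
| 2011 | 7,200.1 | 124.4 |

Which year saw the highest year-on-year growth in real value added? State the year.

2007: real = 5591.2/1.049 = 5330.03; growth vs 2006 (4877.30) = 9.28%.
2008: real = 5753.1/1.047 = 5494.84; growth vs 2007 (5330.03) = 3.09%.
2009: real = 6516.6/1.063 = 6130.39; growth vs 2008 (5494.84) = 11.57%.
2010: real = 6330.6/1.157 = 5471.56; growth vs 2009 (6130.39) = -10.75%.
2011: real = 7200.1/1.244 = 5787.86; growth vs 2010 (5471.56) = 5.78%.

2009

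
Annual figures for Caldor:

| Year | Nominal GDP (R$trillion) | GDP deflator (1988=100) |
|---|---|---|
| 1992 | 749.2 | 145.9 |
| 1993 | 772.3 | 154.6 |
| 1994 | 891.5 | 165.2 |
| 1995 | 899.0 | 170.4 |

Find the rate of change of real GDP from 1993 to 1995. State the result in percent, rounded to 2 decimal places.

5.61%

Real GDP 1993 = 772.3/1.546 = 499.55.
Real GDP 1995 = 899.0/1.704 = 527.58.
Change = 527.58/499.55 − 1 = 0.0561.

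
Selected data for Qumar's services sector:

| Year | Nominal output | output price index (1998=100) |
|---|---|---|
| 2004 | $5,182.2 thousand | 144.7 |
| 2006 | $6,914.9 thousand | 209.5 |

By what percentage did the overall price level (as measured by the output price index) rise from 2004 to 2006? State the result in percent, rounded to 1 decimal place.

44.8%

Price-level change = 209.5 / 144.7 − 1 = 0.4478.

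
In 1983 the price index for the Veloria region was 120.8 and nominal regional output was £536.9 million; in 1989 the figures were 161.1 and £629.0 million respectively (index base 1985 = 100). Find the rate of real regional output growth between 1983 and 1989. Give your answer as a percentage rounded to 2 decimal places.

-12.15%

Real regional output 1983 = 536.9 / 1.208 = 444.45.
Real regional output 1989 = 629.0 / 1.611 = 390.44.
Real growth = 390.44 / 444.45 − 1 = -0.1215.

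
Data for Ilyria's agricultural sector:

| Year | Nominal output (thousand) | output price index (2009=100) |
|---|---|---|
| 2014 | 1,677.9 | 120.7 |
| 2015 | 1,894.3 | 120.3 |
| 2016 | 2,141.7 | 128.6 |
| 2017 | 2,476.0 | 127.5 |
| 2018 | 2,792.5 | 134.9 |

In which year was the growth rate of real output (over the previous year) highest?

2015: real = 1894.3/1.203 = 1574.65; growth vs 2014 (1390.14) = 13.27%.
2016: real = 2141.7/1.286 = 1665.40; growth vs 2015 (1574.65) = 5.76%.
2017: real = 2476.0/1.275 = 1941.96; growth vs 2016 (1665.40) = 16.61%.
2018: real = 2792.5/1.349 = 2070.05; growth vs 2017 (1941.96) = 6.60%.

2017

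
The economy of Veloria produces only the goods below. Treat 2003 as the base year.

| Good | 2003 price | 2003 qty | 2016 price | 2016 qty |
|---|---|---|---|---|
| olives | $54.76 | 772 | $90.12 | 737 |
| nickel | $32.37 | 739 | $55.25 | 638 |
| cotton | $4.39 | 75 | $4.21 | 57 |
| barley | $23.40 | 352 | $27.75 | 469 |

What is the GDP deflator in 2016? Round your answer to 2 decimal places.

Nominal GDP 2016 = 90.12·737 + 55.25·638 + 4.21·57 + 27.75·469 = 114922.66.
Real GDP 2016 (at 2003 prices) = 54.76·737 + 32.37·638 + 4.39·57 + 23.40·469 = 72235.01.
Deflator = Nominal/Real × 100 = 114922.66/72235.01 × 100 = 159.096.

159.10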